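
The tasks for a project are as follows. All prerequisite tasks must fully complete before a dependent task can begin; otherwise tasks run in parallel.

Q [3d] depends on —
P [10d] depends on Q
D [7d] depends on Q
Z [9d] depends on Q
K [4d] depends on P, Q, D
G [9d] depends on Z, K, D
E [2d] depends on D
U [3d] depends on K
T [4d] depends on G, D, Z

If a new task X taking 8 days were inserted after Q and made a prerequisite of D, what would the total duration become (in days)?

Originally the job takes 30 days.
With X inserted, D now waits for max(Q, X).
New critical path: Q→X→D→K→G→T = 3+8+7+4+9+4 = 35 ⇒ 35 days.

35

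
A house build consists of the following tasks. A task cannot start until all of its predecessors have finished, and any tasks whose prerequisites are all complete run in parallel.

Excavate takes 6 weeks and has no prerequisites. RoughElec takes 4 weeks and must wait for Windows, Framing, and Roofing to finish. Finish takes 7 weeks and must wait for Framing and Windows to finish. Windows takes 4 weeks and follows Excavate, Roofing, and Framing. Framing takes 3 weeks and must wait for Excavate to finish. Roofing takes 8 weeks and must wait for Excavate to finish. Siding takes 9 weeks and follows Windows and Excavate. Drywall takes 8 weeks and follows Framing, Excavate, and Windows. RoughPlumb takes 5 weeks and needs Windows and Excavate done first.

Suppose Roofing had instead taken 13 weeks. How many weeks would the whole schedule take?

Critical path before the change: Excavate→Roofing→Windows→Siding = 6+8+4+9 = 27 giving 27 weeks.
Roofing is on the critical path; changing it to 13 makes that path 32 weeks.
No other chain overtakes it, so the finish is 32 weeks.

32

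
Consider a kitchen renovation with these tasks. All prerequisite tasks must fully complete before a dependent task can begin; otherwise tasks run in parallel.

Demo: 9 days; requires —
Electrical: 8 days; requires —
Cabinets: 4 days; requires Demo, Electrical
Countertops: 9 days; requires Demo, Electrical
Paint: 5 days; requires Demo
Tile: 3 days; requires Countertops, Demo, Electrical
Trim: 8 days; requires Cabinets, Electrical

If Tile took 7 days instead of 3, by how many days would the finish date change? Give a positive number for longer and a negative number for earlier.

4

Actual critical path: Demo→Countertops→Tile = 9+9+3 = 21 ⇒ 21 days.
Tile is on the critical path; changing it to 7 makes that path 25 days.
The critical path is still Demo→Countertops→Tile; finish is now 25 days.
Change in finish: 25 − 21 = +4 days.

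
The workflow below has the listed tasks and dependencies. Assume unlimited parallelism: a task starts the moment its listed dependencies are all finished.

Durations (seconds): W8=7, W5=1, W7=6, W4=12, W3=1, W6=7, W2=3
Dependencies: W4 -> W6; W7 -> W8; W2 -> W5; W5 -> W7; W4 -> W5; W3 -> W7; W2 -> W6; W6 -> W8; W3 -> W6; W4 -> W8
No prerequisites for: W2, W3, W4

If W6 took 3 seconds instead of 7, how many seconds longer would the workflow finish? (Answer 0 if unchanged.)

0

Critical path before the change: W4→W6→W8 = 12+7+7 = 26 giving 26 seconds.
W6 is on the critical path; changing it to 3 makes that path 22 seconds.
Now W4→W5→W7→W8 = 12+1+6+7 = 26 is longest, so the finish becomes 26 seconds.
Change in finish: 26 − 26 = +0 seconds.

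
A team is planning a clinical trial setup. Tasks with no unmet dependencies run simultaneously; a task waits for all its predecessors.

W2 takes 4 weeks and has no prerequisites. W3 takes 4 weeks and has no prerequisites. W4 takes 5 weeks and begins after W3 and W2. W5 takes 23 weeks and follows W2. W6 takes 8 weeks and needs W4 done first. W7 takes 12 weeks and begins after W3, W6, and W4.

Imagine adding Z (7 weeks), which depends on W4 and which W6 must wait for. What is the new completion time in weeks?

Originally the schedule takes 29 weeks.
With Z inserted, W6 now waits for max(W4, Z).
New critical path: W2→W4→Z→W6→W7 = 4+5+7+8+12 = 36 ⇒ 36 weeks.

36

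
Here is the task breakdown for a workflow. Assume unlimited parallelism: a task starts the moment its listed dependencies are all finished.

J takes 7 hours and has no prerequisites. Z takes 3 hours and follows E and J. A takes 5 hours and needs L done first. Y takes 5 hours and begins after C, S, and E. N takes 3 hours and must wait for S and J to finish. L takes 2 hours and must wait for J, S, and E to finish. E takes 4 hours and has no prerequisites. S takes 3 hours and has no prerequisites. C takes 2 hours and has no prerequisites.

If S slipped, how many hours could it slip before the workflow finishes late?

4

J→L→A = 7+2+5 = 14 sets the makespan at 14 hours.
The longest chain containing S totals 10 hours.
Slack of S = 4 − 0 = 4 hours.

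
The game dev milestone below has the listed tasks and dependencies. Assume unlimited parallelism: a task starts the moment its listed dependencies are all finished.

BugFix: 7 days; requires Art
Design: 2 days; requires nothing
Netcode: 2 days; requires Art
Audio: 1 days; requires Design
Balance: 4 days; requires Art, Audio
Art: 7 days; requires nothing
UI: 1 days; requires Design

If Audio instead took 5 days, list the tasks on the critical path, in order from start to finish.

Art, BugFix

Critical path before the change: Art→BugFix = 7+7 = 14 giving 14 days.
The longest path through Audio is only 7 days, so Audio has float 7.
The critical path is still Art→BugFix; finish is now 14 days.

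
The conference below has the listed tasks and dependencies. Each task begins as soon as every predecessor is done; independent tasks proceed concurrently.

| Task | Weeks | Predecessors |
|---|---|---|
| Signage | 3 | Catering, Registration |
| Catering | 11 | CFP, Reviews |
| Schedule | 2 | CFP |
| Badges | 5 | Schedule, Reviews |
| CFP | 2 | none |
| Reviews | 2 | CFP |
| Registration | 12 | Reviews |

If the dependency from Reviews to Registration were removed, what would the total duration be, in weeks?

Original critical path: CFP→Reviews→Registration→Signage = 2+2+12+3 = 19 ⇒ 19 weeks.
Without Reviews→Registration, Registration's earliest start moves from 4 to 0.
The longest chain is now CFP→Reviews→Catering→Signage = 2+2+11+3 = 18, so the plan takes 18 weeks.

18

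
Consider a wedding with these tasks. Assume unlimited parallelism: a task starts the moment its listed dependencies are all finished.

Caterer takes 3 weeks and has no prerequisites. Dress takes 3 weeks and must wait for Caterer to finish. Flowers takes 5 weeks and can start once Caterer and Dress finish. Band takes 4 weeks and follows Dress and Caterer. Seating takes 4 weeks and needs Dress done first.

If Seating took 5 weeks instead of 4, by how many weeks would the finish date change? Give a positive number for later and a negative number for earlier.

0

Actual critical path: Caterer→Dress→Flowers = 3+3+5 = 11 ⇒ 11 weeks.
The longest path through Seating is only 10 weeks, so Seating has float 1.
That remains the longest chain; total 11 weeks.
Change in finish: 11 − 11 = +0 weeks.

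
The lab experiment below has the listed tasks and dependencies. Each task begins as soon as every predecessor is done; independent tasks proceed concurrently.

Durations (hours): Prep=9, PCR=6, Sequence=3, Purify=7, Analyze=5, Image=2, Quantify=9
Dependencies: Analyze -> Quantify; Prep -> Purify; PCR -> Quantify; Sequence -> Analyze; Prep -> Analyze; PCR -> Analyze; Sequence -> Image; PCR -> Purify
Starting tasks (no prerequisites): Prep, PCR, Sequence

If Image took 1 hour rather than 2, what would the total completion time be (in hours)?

23

Critical path before the change: Prep→Analyze→Quantify = 9+5+9 = 23 giving 23 hours.
Image is off the critical path — its longest chain is 5 hours, giving 18 of slack.
No other chain overtakes it, so the finish is 23 hours.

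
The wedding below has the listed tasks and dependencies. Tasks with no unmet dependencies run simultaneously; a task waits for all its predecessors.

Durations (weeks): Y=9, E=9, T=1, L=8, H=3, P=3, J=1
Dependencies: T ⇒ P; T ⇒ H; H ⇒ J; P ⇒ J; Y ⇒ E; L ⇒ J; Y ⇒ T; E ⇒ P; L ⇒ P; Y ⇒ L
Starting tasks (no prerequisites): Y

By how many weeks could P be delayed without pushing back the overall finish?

0

The longest chain is Y→E→P→J = 9+9+3+1 = 22; overall finish 22 weeks.
The longest chain containing P totals 22 weeks.
Float = 22 − 22 = 0.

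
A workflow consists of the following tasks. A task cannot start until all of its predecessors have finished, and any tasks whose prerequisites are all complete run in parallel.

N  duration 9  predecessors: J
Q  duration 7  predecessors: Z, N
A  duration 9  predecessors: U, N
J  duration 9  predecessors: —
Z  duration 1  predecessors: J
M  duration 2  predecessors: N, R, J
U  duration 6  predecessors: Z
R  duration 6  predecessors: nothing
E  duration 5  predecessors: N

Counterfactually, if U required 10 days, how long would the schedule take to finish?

Critical path before the change: J→N→A = 9+9+9 = 27 giving 27 days.
U is off the critical path — its longest chain is 25 days, giving 2 of slack.
Now J→Z→U→A = 9+1+10+9 = 29 is longest, so the finish becomes 29 days.

29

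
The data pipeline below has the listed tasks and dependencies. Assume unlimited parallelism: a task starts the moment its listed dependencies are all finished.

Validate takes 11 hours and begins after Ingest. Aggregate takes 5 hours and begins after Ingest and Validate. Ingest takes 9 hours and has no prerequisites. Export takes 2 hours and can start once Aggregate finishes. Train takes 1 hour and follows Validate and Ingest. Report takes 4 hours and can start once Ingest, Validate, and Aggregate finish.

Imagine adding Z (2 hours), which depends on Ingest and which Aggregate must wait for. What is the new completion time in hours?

Originally the project takes 29 hours.
With Z inserted, Aggregate now waits for max(Ingest, Validate, Z).
New critical path: Ingest→Validate→Aggregate→Report = 9+11+5+4 = 29 ⇒ 29 hours.

29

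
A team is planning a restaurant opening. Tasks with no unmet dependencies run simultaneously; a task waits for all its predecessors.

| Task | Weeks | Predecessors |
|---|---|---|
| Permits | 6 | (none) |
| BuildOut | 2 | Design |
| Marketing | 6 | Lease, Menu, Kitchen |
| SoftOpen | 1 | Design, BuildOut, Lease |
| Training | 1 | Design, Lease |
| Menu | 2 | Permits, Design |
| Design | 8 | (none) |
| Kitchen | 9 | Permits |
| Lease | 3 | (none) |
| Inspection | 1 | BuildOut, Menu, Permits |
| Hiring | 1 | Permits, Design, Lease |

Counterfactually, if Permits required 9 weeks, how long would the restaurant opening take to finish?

As given, the longest chain is Permits→Kitchen→Marketing = 6+9+6 = 21, so the finish is 21 weeks.
Since Permits is critical, the +3 change carries straight to that chain (now 24 weeks).
No other chain overtakes it, so the finish is 24 weeks.

24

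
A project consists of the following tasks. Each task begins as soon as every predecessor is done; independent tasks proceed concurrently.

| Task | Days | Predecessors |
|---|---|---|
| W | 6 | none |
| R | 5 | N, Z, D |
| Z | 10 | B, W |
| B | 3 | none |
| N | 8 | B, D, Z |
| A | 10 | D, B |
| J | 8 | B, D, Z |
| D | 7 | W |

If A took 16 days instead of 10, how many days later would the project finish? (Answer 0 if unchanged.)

0

Baseline: W→Z→N→R = 6+10+8+5 = 29 → 29 days.
A is off the critical path — its longest chain is 23 days, giving 6 of slack.
No other chain overtakes it, so the finish is 29 days.
Change in finish: 29 − 29 = +0 days.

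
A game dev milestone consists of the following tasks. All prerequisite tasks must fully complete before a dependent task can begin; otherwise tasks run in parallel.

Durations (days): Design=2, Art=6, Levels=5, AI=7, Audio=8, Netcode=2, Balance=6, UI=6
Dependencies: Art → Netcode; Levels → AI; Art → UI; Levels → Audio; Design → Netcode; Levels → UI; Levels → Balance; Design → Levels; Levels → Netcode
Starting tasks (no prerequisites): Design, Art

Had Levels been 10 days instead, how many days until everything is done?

The binding path is Design→Levels→Audio = 2+5+8 = 15; finish at 15 days.
Since Levels is critical, the +5 change carries straight to that chain (now 20 days).
No other chain overtakes it, so the finish is 20 days.

20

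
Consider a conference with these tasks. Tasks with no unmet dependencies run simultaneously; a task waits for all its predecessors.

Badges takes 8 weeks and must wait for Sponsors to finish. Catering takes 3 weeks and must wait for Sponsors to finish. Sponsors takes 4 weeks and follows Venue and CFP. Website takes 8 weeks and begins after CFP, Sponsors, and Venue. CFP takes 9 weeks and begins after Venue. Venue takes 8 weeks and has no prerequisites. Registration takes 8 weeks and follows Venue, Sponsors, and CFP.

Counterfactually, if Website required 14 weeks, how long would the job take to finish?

35

Baseline: Venue→CFP→Sponsors→Website = 8+9+4+8 = 29 → 29 weeks.
Website is on the critical path; changing it to 14 makes that path 35 weeks.
The critical path is still Venue→CFP→Sponsors→Website; finish is now 35 weeks.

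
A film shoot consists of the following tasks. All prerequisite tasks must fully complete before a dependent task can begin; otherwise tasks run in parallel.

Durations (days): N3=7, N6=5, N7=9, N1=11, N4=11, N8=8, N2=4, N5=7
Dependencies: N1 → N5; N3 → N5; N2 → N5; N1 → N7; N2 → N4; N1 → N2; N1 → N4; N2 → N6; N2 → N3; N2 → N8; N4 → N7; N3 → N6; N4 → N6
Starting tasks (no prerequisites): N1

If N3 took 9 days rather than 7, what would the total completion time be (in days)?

35

Baseline: N1→N2→N4→N7 = 11+4+11+9 = 35 → 35 days.
The longest path through N3 is only 29 days, so N3 has float 6.
The critical path is still N1→N2→N4→N7; finish is now 35 days.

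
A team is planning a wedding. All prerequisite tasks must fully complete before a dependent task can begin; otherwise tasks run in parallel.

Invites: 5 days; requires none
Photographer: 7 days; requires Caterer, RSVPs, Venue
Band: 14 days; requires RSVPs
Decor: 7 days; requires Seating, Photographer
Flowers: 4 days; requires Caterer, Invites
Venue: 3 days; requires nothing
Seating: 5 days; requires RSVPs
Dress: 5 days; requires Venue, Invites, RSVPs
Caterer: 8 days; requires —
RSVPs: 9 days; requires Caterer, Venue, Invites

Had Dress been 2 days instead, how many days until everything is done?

The binding path is Caterer→RSVPs→Band = 8+9+14 = 31; finish at 31 days.
The longest path through Dress is only 22 days, so Dress has float 9.
The critical path is still Caterer→RSVPs→Band; finish is now 31 days.

31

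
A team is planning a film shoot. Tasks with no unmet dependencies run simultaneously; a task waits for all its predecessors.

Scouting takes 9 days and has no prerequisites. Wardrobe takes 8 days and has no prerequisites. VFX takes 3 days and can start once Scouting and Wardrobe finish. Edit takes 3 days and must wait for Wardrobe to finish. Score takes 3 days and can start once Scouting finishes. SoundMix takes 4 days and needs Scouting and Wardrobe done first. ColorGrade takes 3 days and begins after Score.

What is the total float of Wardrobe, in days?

3

Critical path: Scouting→Score→ColorGrade = 9+3+3 = 15, so the finish is 15 days.
Wardrobe finishes as early as 8 and must finish by 11.
Slack of Wardrobe = 3 − 0 = 3 days.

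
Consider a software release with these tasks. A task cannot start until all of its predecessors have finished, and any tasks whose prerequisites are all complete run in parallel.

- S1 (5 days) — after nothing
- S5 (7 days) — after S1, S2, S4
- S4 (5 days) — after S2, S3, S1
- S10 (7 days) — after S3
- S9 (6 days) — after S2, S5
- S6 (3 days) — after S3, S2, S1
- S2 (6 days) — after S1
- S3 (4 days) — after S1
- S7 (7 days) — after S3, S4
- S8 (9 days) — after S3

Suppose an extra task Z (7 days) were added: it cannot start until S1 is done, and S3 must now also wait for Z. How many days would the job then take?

34

Originally the job takes 29 days.
With Z inserted, S3 now waits for max(S1, Z).
New critical path: S1→Z→S3→S4→S5→S9 = 5+7+4+5+7+6 = 34 ⇒ 34 days.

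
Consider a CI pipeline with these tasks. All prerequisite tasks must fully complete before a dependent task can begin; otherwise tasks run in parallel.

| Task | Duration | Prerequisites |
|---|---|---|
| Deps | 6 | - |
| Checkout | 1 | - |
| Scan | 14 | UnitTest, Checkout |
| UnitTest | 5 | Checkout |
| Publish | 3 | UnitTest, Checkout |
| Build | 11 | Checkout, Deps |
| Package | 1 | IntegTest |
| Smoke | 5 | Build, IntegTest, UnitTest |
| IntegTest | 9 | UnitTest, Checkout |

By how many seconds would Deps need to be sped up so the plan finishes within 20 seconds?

Current finish: 22 seconds; target: 20.
Deps is on every critical path, so each second cut from Deps cuts the finish by one (this holds down to a finish of 20).
Need 22 − 20 = 2 seconds off Deps → Deps becomes 4 seconds, finish becomes 20.

2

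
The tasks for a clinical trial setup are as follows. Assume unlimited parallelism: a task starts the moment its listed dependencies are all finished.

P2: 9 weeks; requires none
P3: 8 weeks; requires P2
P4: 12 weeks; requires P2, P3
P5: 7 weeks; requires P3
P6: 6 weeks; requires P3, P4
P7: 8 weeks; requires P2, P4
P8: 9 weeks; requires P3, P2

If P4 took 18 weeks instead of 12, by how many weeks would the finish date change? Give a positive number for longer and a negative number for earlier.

6

As given, the longest chain is P2→P3→P4→P7 = 9+8+12+8 = 37, so the finish is 37 weeks.
Since P4 is critical, the +6 change carries straight to that chain (now 43 weeks).
The critical path is still P2→P3→P4→P7; finish is now 43 weeks.
Change in finish: 43 − 37 = +6 weeks.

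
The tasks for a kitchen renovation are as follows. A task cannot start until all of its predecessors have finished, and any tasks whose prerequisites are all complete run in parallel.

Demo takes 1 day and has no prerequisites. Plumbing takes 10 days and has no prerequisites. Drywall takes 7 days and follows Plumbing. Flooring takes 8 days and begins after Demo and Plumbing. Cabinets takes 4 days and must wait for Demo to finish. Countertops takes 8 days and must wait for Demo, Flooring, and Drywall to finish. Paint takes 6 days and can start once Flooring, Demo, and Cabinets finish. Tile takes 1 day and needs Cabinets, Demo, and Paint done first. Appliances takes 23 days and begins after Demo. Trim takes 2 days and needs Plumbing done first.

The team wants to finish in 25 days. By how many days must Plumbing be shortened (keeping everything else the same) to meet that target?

Current finish: 26 days; target: 25.
Plumbing is on every critical path, so each day cut from Plumbing cuts the finish by one (this holds down to a finish of 24).
Need 26 − 25 = 1 day off Plumbing → Plumbing becomes 9 days, finish becomes 25.

1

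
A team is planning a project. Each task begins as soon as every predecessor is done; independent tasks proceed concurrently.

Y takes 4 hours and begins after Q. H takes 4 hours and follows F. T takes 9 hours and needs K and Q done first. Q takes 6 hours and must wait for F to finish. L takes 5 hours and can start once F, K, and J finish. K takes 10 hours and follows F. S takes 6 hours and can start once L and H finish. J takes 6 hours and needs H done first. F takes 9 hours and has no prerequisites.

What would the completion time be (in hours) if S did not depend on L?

With the dependency in place, F→H→J→L→S = 9+4+6+5+6 = 30 sets the finish at 30 hours.
Without L→S, S's earliest start moves from 24 to 13.
The longest chain is now F→K→T = 9+10+9 = 28, so the project takes 28 hours.

28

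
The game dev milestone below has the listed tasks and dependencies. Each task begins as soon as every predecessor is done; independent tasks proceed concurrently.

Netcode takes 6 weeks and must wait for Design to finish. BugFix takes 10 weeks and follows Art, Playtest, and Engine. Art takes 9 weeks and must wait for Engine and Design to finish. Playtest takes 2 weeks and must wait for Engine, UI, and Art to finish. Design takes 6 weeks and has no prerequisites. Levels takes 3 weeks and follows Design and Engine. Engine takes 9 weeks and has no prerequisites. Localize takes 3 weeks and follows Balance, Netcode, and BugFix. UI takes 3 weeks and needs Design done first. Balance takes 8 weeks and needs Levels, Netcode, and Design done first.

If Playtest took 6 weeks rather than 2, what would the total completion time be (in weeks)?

Baseline: Engine→Art→Playtest→BugFix→Localize = 9+9+2+10+3 = 33 → 33 weeks.
Playtest lies on that path, so at 6 weeks the path becomes 37 weeks.
The critical path is still Engine→Art→Playtest→BugFix→Localize; finish is now 37 weeks.

37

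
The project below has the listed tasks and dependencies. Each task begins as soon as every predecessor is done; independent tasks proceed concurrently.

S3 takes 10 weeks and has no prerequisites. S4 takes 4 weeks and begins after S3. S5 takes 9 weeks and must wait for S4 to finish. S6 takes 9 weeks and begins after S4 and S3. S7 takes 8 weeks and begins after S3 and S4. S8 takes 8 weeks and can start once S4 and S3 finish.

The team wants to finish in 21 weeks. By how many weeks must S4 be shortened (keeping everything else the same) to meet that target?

Current finish: 23 weeks; target: 21.
S4 is on every critical path, so each week cut from S4 cuts the finish by one (this holds down to a finish of 20).
Need 23 − 21 = 2 weeks off S4 → S4 becomes 2 weeks, finish becomes 21.

2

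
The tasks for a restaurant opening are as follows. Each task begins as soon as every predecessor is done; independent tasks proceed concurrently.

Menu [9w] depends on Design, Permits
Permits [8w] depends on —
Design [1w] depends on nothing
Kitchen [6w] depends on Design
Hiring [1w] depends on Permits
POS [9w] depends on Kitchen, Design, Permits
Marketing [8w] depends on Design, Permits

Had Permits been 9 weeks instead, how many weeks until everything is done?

Critical path before the change: Permits→Menu = 8+9 = 17 giving 17 weeks.
Since Permits is critical, the +1 change carries straight to that chain (now 18 weeks).
The critical path is still Permits→Menu; finish is now 18 weeks.

18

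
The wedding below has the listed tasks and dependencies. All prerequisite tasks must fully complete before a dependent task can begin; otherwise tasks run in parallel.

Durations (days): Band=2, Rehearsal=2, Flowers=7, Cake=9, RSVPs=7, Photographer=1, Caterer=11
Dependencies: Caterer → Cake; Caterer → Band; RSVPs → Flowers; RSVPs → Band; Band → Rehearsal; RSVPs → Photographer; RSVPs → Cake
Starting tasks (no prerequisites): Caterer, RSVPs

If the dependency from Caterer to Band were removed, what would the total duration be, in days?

20

Original critical path: Caterer→Cake = 11+9 = 20 ⇒ 20 days.
Without Caterer→Band, Band's earliest start moves from 11 to 7.
The longest chain is now Caterer→Cake = 11+9 = 20, so the schedule takes 20 days.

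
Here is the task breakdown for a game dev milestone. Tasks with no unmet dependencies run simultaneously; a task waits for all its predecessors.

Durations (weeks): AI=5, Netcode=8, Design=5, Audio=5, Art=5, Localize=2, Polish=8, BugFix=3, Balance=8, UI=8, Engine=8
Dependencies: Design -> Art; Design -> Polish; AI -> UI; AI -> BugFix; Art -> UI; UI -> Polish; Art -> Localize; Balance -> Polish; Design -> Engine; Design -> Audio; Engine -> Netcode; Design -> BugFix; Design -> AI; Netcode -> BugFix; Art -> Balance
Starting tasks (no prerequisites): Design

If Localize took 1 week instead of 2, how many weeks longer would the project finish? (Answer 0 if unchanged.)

The binding path is Design→Art→UI→Polish = 5+5+8+8 = 26; finish at 26 weeks.
Localize has 14 weeks of float (longest path through it is 12).
No other chain overtakes it, so the finish is 26 weeks.
Change in finish: 26 − 26 = +0 weeks.

0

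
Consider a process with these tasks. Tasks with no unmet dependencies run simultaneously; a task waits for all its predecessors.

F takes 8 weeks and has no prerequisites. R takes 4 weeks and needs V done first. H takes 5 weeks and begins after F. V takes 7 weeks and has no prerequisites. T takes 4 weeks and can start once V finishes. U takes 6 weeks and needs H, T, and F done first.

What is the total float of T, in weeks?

F→H→U = 8+5+6 = 19 sets the makespan at 19 weeks.
T finishes as early as 11 and must finish by 13.
Slack of T = 9 − 7 = 2 weeks.

2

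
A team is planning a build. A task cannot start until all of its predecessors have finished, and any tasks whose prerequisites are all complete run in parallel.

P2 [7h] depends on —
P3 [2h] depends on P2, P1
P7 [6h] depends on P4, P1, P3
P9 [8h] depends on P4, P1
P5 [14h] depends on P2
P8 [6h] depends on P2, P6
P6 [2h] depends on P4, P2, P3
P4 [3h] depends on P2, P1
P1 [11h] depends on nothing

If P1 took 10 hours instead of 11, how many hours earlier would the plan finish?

Critical path before the change: P1→P4→P6→P8 = 11+3+2+6 = 22 giving 22 hours.
P1 lies on that path, so at 10 hours the path becomes 21 hours.
No other chain overtakes it, so the finish is 21 hours.
Change in finish: 21 − 22 = -1 hours.

1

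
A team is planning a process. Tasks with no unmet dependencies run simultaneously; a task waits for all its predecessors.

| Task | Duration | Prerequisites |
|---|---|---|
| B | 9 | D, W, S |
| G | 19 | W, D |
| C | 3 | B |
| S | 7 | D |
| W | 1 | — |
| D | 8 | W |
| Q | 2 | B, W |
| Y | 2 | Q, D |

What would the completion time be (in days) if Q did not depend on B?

Original critical path: W→D→S→B→Q→Y = 1+8+7+9+2+2 = 29 ⇒ 29 days.
Without B→Q, Q's earliest start moves from 25 to 1.
After: W→D→S→B→C = 1+8+7+9+3 = 28 → 28 days.

28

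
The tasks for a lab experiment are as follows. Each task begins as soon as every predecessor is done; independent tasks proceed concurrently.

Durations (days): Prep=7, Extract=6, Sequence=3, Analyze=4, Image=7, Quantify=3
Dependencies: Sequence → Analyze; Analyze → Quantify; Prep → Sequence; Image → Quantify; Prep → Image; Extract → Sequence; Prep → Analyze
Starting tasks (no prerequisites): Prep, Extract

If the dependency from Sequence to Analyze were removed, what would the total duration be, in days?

17

Before: longest chain Prep→Sequence→Analyze→Quantify = 7+3+4+3 = 17, finish 17.
Without Sequence→Analyze, Analyze's earliest start moves from 10 to 7.
After: Prep→Image→Quantify = 7+7+3 = 17 → 17 days.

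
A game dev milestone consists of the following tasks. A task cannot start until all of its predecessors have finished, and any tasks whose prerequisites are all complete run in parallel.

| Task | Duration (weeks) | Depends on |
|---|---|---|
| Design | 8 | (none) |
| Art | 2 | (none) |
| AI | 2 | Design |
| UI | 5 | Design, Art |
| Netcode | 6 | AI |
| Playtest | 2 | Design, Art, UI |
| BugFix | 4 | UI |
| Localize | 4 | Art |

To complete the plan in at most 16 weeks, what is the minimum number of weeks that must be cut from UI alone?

1

Current finish: 17 weeks; target: 16.
UI is on every critical path, so each week cut from UI cuts the finish by one (this holds down to a finish of 16).
Need 17 − 16 = 1 week off UI → UI becomes 4 weeks, finish becomes 16.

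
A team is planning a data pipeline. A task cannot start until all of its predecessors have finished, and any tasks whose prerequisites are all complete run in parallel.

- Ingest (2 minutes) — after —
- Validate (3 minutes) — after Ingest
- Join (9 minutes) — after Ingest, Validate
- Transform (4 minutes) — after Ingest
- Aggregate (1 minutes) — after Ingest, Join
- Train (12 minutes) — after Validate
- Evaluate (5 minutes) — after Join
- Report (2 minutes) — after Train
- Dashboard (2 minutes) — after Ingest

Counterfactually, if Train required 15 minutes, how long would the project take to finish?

22

Baseline: Ingest→Validate→Train→Report = 2+3+12+2 = 19 → 19 minutes.
Train lies on that path, so at 15 minutes the path becomes 22 minutes.
That remains the longest chain; total 22 minutes.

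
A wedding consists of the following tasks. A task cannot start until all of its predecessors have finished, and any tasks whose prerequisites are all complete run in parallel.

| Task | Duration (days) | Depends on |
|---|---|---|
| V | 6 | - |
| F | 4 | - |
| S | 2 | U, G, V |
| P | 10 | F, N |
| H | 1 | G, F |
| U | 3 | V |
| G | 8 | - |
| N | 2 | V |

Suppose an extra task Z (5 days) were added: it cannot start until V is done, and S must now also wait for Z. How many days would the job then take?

18

Originally the job takes 18 days.
With Z inserted, S now waits for max(U, G, V, Z).
New critical path: V→N→P = 6+2+10 = 18 ⇒ 18 days.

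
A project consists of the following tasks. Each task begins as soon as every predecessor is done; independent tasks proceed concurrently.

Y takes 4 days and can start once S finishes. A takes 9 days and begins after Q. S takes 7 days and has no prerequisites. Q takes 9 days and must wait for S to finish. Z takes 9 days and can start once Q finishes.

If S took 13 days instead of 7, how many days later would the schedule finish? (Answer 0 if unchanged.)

Critical path before the change: S→Q→A = 7+9+9 = 25 giving 25 days.
S lies on that path, so at 13 days the path becomes 31 days.
That remains the longest chain; total 31 days.
Change in finish: 31 − 25 = +6 days.

6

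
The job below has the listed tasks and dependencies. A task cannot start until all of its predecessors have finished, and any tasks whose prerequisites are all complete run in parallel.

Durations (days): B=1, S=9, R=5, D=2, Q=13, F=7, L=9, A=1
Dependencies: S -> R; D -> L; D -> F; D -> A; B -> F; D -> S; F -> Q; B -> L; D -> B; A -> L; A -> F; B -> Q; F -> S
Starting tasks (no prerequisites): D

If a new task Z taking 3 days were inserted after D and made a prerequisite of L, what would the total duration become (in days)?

Originally the schedule takes 24 days.
With Z inserted, L now waits for max(B, A, D, Z).
New critical path: D→A→F→S→R = 2+1+7+9+5 = 24 ⇒ 24 days.

24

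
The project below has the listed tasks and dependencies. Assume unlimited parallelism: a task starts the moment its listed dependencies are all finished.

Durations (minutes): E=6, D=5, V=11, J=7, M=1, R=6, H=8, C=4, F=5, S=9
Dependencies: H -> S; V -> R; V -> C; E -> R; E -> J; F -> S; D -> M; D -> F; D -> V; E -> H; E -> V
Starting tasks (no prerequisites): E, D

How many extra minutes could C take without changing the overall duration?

The longest chain is E→V→R = 6+11+6 = 23; overall finish 23 minutes.
C finishes as early as 21 and must finish by 23.
Float = 23 − 21 = 2.

2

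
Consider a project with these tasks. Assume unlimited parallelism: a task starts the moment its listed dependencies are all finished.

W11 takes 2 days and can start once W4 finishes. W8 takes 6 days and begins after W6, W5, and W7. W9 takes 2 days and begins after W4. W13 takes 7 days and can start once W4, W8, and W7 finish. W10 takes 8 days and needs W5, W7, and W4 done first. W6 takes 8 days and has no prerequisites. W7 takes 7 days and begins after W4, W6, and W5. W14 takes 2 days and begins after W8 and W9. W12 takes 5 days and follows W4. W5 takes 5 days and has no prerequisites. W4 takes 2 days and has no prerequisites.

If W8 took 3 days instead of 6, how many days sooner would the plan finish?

Critical path before the change: W6→W7→W8→W13 = 8+7+6+7 = 28 giving 28 days.
W8 is on the critical path; changing it to 3 makes that path 25 days.
No other chain overtakes it, so the finish is 25 days.
Change in finish: 25 − 28 = -3 days.

3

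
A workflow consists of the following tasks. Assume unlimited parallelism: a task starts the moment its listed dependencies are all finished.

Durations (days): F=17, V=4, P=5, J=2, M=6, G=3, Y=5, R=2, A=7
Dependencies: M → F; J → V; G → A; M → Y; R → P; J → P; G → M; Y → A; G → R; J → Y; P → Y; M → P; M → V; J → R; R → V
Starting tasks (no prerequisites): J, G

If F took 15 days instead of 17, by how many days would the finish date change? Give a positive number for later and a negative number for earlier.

0

The binding path is G→M→F = 3+6+17 = 26; finish at 26 days.
F is on the critical path; changing it to 15 makes that path 24 days.
The binding chain switches to G→M→P→Y→A = 3+6+5+5+7 = 26; finish 26 days.
Change in finish: 26 − 26 = +0 days.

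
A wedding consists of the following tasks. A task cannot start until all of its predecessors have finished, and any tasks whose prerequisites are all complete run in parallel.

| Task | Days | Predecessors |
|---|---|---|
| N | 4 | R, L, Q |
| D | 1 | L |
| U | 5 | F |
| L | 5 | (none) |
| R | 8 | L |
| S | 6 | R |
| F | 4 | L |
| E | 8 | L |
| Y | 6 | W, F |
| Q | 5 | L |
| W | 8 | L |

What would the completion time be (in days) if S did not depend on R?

Original critical path: L→W→Y = 5+8+6 = 19 ⇒ 19 days.
Without R→S, S's earliest start moves from 13 to 0.
New critical path: L→W→Y = 5+8+6 = 19 ⇒ 19 days.

19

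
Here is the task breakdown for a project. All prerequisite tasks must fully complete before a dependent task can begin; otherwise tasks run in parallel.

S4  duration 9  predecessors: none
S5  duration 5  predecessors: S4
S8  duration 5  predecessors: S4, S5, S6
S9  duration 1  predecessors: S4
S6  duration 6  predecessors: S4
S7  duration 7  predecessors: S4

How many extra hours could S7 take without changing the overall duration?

4

S4→S6→S8 = 9+6+5 = 20 sets the makespan at 20 hours.
S7 finishes as early as 16 and must finish by 20.
So S7 can slip 20 − 16 = 4 hours.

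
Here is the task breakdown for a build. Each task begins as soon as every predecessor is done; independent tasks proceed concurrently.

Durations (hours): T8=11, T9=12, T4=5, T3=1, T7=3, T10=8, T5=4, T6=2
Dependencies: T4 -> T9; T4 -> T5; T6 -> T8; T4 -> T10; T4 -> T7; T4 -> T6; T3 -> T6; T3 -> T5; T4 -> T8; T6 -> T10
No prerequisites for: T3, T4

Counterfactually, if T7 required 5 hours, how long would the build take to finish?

18

Baseline: T4→T6→T8 = 5+2+11 = 18 → 18 hours.
The longest path through T7 is only 8 hours, so T7 has float 10.
The critical path is still T4→T6→T8; finish is now 18 hours.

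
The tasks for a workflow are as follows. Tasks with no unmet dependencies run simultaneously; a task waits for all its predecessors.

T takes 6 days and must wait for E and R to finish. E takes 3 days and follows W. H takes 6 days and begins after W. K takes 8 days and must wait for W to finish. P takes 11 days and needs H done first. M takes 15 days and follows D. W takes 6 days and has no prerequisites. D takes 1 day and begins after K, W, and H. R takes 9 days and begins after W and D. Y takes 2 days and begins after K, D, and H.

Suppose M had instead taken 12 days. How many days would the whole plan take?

30

Critical path before the change: W→K→D→M = 6+8+1+15 = 30 giving 30 days.
M lies on that path, so at 12 days the path becomes 27 days.
The binding chain switches to W→K→D→R→T = 6+8+1+9+6 = 30; finish 30 days.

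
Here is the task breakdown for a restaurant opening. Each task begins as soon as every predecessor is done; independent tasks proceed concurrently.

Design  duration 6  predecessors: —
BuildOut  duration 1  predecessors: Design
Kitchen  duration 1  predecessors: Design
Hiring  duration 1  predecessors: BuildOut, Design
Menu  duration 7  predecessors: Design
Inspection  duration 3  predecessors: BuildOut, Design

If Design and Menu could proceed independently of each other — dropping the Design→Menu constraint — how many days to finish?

With the dependency in place, Design→Menu = 6+7 = 13 sets the finish at 13 days.
Without Design→Menu, Menu's earliest start moves from 6 to 0.
New critical path: Design→BuildOut→Inspection = 6+1+3 = 10 ⇒ 10 days.

10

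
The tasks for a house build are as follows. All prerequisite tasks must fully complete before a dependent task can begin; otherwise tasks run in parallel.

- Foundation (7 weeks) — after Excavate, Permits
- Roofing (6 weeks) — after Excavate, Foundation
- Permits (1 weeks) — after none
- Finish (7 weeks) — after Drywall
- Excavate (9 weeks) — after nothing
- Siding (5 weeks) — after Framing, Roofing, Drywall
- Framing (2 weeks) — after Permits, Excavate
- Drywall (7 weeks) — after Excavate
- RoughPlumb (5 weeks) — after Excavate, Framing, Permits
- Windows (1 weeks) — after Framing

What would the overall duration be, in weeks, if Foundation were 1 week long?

As given, the longest chain is Excavate→Foundation→Roofing→Siding = 9+7+6+5 = 27, so the finish is 27 weeks.
Foundation lies on that path, so at 1 week the path becomes 21 weeks.
The binding chain switches to Excavate→Drywall→Finish = 9+7+7 = 23; finish 23 weeks.

23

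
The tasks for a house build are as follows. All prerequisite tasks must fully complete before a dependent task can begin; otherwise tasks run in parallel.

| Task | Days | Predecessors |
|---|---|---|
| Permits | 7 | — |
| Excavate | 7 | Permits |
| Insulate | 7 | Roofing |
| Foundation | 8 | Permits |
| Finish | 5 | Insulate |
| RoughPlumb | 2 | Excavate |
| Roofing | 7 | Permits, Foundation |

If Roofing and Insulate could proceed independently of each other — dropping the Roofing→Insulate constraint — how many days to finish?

22

Original critical path: Permits→Foundation→Roofing→Insulate→Finish = 7+8+7+7+5 = 34 ⇒ 34 days.
Without Roofing→Insulate, Insulate's earliest start moves from 22 to 0.
New critical path: Permits→Foundation→Roofing = 7+8+7 = 22 ⇒ 22 days.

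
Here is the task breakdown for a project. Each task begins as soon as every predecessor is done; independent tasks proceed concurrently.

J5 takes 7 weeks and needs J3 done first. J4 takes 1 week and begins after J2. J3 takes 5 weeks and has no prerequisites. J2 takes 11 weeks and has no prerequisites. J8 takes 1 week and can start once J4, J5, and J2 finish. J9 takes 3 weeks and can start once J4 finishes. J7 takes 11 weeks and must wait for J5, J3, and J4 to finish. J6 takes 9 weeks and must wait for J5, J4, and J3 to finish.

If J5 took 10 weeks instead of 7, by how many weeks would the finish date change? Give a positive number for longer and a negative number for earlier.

3

Actual critical path: J3→J5→J7 = 5+7+11 = 23 ⇒ 23 weeks.
Since J5 is critical, the +3 change carries straight to that chain (now 26 weeks).
The critical path is still J3→J5→J7; finish is now 26 weeks.
Change in finish: 26 − 23 = +3 weeks.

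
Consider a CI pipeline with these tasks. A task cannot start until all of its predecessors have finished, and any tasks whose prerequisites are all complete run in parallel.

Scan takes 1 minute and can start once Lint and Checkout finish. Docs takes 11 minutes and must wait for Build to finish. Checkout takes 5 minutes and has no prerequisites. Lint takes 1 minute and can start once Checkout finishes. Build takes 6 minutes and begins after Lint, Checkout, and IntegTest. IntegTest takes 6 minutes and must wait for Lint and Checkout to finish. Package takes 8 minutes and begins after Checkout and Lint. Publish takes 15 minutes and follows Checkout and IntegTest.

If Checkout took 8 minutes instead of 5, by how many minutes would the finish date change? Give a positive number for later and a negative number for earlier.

Baseline: Checkout→Lint→IntegTest→Build→Docs = 5+1+6+6+11 = 29 → 29 minutes.
Checkout lies on that path, so at 8 minutes the path becomes 32 minutes.
The critical path is still Checkout→Lint→IntegTest→Build→Docs; finish is now 32 minutes.
Change in finish: 32 − 29 = +3 minutes.

3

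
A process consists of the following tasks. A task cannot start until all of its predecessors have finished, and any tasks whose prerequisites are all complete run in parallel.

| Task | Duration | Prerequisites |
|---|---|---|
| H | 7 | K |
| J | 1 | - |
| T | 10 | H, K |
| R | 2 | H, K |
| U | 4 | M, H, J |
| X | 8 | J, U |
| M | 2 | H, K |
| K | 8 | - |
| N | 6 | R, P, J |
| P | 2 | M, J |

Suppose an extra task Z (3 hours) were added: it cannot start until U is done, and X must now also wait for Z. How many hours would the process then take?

32

Originally the process takes 29 hours.
With Z inserted, X now waits for max(J, U, Z).
New critical path: K→H→M→U→Z→X = 8+7+2+4+3+8 = 32 ⇒ 32 hours.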